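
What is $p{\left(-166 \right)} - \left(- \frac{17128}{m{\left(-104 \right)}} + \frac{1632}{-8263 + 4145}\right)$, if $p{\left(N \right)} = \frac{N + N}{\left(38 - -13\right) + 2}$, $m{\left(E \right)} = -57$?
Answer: $- \frac{1905626636}{6220239} \approx -306.36$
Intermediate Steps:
$p{\left(N \right)} = \frac{2 N}{53}$ ($p{\left(N \right)} = \frac{2 N}{\left(38 + 13\right) + 2} = \frac{2 N}{51 + 2} = \frac{2 N}{53}$)
$p{\left(-166 \right)} - \left(- \frac{17128}{m{\left(-104 \right)}} + \frac{1632}{-8263 + 4145}\right) = \frac{2}{53} \left(-166\right) - \left(- \frac{17128}{-57} + \frac{1632}{-8263 + 4145}\right) = - \frac{332}{53} - \left(\left(-17128\right) \left(- \frac{1}{57}\right) + \frac{1632}{-4118}\right) = - \frac{332}{53} - \left(\frac{17128}{57} + 1632 \left(- \frac{1}{4118}\right)\right) = - \frac{332}{53} - \left(\frac{17128}{57} - \frac{816}{2059}\right) = - \frac{332}{53} - \frac{35220040}{117363} = - \frac{1905626636}{6220239}$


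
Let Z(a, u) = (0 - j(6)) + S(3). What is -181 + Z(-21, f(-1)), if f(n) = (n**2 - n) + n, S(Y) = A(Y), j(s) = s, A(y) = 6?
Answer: -181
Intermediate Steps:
S(Y) = 6
f(n) = n**2
Z(a, u) = 0 (Z(a, u) = (0 - 1*6) + 6 = (0 - 6) + 6 = -6 + 6 = 0)
-181 + Z(-21, f(-1)) = -181 + 0 = -181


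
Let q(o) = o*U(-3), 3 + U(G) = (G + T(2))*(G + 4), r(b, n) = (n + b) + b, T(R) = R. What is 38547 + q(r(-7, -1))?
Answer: 38607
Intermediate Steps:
r(b, n) = n + 2*b (r(b, n) = (b + n) + b = n + 2*b)
U(G) = -3 + (2 + G)*(4 + G) (U(G) = -3 + (G + 2)*(G + 4) = -3 + (2 + G)*(4 + G))
q(o) = -4*o (q(o) = o*(5 + (-3)**2 + 6*(-3)) = o*(5 + 9 - 18) = o*(-4) = -4*o)
38547 + q(r(-7, -1)) = 38547 - 4*(-1 + 2*(-7)) = 38547 - 4*(-1 - 14) = 38547 - 4*(-15) = 38547 + 60 = 38607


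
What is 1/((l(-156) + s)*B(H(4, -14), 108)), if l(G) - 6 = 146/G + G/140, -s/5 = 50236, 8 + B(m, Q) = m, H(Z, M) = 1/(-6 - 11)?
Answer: 46410/93942354529 ≈ 4.9403e-7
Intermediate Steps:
H(Z, M) = -1/17 (H(Z, M) = 1/(-17) = -1/17)
B(m, Q) = -8 + m
s = -251180 (s = -5*50236 = -251180)
l(G) = 6 + 146/G + G/140 (l(G) = 6 + (146/G + G/140) = 6 + 146/G + G/140)
1/((l(-156) + s)*B(H(4, -14), 108)) = 1/(((6 + 146/(-156) + (1/140)*(-156)) - 251180)*(-8 - 1/17)) = 1/(((6 + 146*(-1/156) - 39/35) - 251180)*(-137/17)) = -17/137/((6 - 73/78 - 39/35) - 251180) = -17/137/(10783/2730 - 251180) = -17/137/(-685710617/2730) = -2730/685710617*(-17/137) = 46410/93942354529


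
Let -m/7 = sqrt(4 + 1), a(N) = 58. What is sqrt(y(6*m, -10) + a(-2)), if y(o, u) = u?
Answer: 4*sqrt(3) ≈ 6.9282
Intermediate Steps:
m = -7*sqrt(5) (m = -7*sqrt(4 + 1) = -7*sqrt(5) ≈ -15.652)
sqrt(y(6*m, -10) + a(-2)) = sqrt(-10 + 58) = sqrt(48) = 4*sqrt(3)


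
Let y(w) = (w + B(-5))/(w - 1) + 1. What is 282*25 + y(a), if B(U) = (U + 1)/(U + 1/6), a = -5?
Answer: 1226995/174 ≈ 7051.7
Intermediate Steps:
B(U) = (1 + U)/(⅙ + U) (B(U) = (1 + U)/(U + 1*(⅙)) = (1 + U)/(U + ⅙) = (1 + U)/(⅙ + U))
y(w) = 1 + (24/29 + w)/(-1 + w) (y(w) = (w + 6*(1 - 5)/(1 + 6*(-5)))/(w - 1) + 1 = (w + 6*(-4)/(1 - 30))/(-1 + w) + 1 = (w + 6*(-4)/(-29))/(-1 + w) + 1 = (w + 6*(-1/29)*(-4))/(-1 + w) + 1 = (w + 24/29)/(-1 + w) + 1 = (24/29 + w)/(-1 + w) + 1 = 1 + (24/29 + w)/(-1 + w))
282*25 + y(a) = 282*25 + (-5 + 58*(-5))/(29*(-1 - 5)) = 7050 + (1/29)*(-5 - 290)/(-6) = 7050 + (1/29)*(-⅙)*(-295) = 7050 + 295/174 = 1226995/174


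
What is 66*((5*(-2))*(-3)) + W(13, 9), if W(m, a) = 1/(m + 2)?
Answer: 29701/15 ≈ 1980.1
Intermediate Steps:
W(m, a) = 1/(2 + m)
66*((5*(-2))*(-3)) + W(13, 9) = 66*((5*(-2))*(-3)) + 1/(2 + 13) = 66*(-10*(-3)) + 1/15 = 66*30 + 1/15 = 1980 + 1/15 = 29701/15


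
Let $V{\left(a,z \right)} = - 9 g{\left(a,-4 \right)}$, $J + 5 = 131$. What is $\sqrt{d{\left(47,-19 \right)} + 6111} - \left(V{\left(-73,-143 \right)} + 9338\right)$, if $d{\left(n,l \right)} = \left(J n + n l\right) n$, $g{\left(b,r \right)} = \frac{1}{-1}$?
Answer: $-9347 + \sqrt{242474} \approx -8854.6$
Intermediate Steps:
$J = 126$ ($J = -5 + 131 = 126$)
$g{\left(b,r \right)} = -1$
$d{\left(n,l \right)} = n \left(126 n + l n\right)$ ($d{\left(n,l \right)} = \left(126 n + n l\right) n = \left(126 n + l n\right) n = n \left(126 n + l n\right)$)
$V{\left(a,z \right)} = 9$ ($V{\left(a,z \right)} = \left(-9\right) \left(-1\right) = 9$)
$\sqrt{d{\left(47,-19 \right)} + 6111} - \left(V{\left(-73,-143 \right)} + 9338\right) = \sqrt{47^{2} \left(126 - 19\right) + 6111} - \left(9 + 9338\right) = \sqrt{2209 \cdot 107 + 6111} - 9347 = \sqrt{236363 + 6111} - 9347 = \sqrt{242474} - 9347 = -9347 + \sqrt{242474}$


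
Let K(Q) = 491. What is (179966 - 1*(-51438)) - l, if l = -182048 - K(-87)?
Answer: 413943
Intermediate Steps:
l = -182539 (l = -182048 - 1*491 = -182048 - 491 = -182539)
(179966 - 1*(-51438)) - l = (179966 - 1*(-51438)) - 1*(-182539) = (179966 + 51438) + 182539 = 231404 + 182539 = 413943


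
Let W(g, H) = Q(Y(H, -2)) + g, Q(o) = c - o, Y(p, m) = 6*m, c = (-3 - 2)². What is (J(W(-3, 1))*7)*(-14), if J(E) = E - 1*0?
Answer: -3332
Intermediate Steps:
c = 25 (c = (-5)² = 25)
Q(o) = 25 - o
W(g, H) = 37 + g (W(g, H) = (25 - 6*(-2)) + g = (25 - 1*(-12)) + g = (25 + 12) + g = 37 + g)
J(E) = E (J(E) = E + 0 = E)
(J(W(-3, 1))*7)*(-14) = ((37 - 3)*7)*(-14) = (34*7)*(-14) = 238*(-14) = -3332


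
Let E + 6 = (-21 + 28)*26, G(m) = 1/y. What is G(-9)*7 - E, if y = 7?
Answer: -175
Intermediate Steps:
G(m) = ⅐ (G(m) = 1/7 = ⅐)
E = 176 (E = -6 + (-21 + 28)*26 = -6 + 7*26 = -6 + 182 = 176)
G(-9)*7 - E = (⅐)*7 - 1*176 = 1 - 176 = -175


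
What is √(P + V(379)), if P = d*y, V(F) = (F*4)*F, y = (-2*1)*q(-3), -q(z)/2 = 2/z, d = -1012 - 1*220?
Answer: 2*√1300161/3 ≈ 760.16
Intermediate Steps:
d = -1232 (d = -1012 - 220 = -1232)
q(z) = -4/z
y = -8/3 (y = (-2*1)*(-4/(-3)) = -(-8)*(-1)/3 = -2*4/3 = -8/3 ≈ -2.6667)
V(F) = 4*F² (V(F) = (4*F)*F = 4*F²)
P = 9856/3 (P = -1232*(-8/3) = 9856/3 ≈ 3285.3)
√(P + V(379)) = √(9856/3 + 4*379²) = √(9856/3 + 4*143641) = √(9856/3 + 574564) = √(1733548/3) = 2*√1300161/3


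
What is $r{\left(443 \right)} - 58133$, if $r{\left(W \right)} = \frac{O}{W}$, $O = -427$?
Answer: $- \frac{25753346}{443} \approx -58134.0$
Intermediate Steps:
$r{\left(W \right)} = - \frac{427}{W}$
$r{\left(443 \right)} - 58133 = - \frac{427}{443} - 58133 = - \frac{25753346}{443}$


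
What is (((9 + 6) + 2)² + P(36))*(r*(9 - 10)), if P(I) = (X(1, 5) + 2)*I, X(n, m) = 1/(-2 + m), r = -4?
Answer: 1492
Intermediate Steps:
P(I) = 7*I/3 (P(I) = (1/(-2 + 5) + 2)*I = (1/3 + 2)*I = (⅓ + 2)*I = 7*I/3)
(((9 + 6) + 2)² + P(36))*(r*(9 - 10)) = (((9 + 6) + 2)² + (7/3)*36)*(-4*(9 - 10)) = ((15 + 2)² + 84)*(-4*(-1)) = (17² + 84)*4 = (289 + 84)*4 = 373*4 = 1492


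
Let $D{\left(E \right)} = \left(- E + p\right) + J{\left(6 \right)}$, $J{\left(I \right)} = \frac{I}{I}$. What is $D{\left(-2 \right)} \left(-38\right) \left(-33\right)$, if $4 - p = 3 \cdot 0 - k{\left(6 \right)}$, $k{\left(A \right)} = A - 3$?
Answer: $12540$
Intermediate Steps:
$J{\left(I \right)} = 1$
$k{\left(A \right)} = -3 + A$ ($k{\left(A \right)} = A - 3 = -3 + A$)
$p = 7$ ($p = 4 - \left(3 \cdot 0 - \left(-3 + 6\right)\right) = 4 - \left(0 - 3\right) = 4 - -3 = 4 + 3 = 7$)
$D{\left(E \right)} = 8 - E$ ($D{\left(E \right)} = \left(- E + 7\right) + 1 = \left(7 - E\right) + 1 = 8 - E$)
$D{\left(-2 \right)} \left(-38\right) \left(-33\right) = \left(8 - -2\right) \left(-38\right) \left(-33\right) = \left(8 + 2\right) \left(-38\right) \left(-33\right) = 10 \left(-38\right) \left(-33\right) = \left(-380\right) \left(-33\right) = 12540$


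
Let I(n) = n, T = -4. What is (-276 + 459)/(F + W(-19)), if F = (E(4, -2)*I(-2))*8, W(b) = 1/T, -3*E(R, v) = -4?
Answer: -2196/259 ≈ -8.4788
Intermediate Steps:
E(R, v) = 4/3 (E(R, v) = -1/3*(-4) = 4/3)
W(b) = -1/4 (W(b) = 1/(-4) = -1/4)
F = -64/3 (F = ((4/3)*(-2))*8 = -8/3*8 = -64/3 ≈ -21.333)
(-276 + 459)/(F + W(-19)) = (-276 + 459)/(-64/3 - 1/4) = 183/(-259/12) = 183*(-12/259) = -2196/259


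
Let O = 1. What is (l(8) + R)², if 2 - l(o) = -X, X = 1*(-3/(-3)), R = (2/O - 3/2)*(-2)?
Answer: 4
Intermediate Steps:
R = -1 (R = (2/1 - 3/2)*(-2) = (2*1 - 3*½)*(-2) = (2 - 3/2)*(-2) = (½)*(-2) = -1)
X = 1 (X = 1*(-3*(-⅓)) = 1*1 = 1)
l(o) = 3 (l(o) = 2 - (-1) = 2 - 1*(-1) = 2 + 1 = 3)
(l(8) + R)² = (3 - 1)² = 2² = 4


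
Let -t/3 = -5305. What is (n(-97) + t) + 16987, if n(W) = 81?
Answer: 32983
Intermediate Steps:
t = 15915 (t = -3*(-5305) = 15915)
(n(-97) + t) + 16987 = (81 + 15915) + 16987 = 15996 + 16987 = 32983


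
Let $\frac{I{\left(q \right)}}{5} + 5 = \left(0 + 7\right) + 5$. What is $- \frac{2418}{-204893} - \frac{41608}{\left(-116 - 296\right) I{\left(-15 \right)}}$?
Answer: $\frac{23516636}{8116915} \approx 2.8972$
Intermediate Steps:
$I{\left(q \right)} = 35$ ($I{\left(q \right)} = -25 + 5 \left(\left(0 + 7\right) + 5\right) = -25 + 5 \left(7 + 5\right) = -25 + 5 \cdot 12 = -25 + 60 = 35$)
$- \frac{2418}{-204893} - \frac{41608}{\left(-116 - 296\right) I{\left(-15 \right)}} = - \frac{2418}{-204893} - \frac{41608}{\left(-116 - 296\right) 35} = \left(-2418\right) \left(- \frac{1}{204893}\right) - \frac{41608}{\left(-412\right) 35} = \frac{186}{15761} - \frac{41608}{-14420} = \frac{186}{15761} - - \frac{1486}{515} = \frac{186}{15761} + \frac{1486}{515} = \frac{23516636}{8116915}$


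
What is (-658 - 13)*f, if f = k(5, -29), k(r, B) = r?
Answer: -3355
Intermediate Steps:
f = 5
(-658 - 13)*f = (-658 - 13)*5 = -671*5 = -3355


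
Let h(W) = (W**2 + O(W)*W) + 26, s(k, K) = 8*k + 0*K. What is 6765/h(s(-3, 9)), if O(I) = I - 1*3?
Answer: 1353/250 ≈ 5.4120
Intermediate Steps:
s(k, K) = 8*k (s(k, K) = 8*k + 0 = 8*k)
O(I) = -3 + I (O(I) = I - 3 = -3 + I)
h(W) = 26 + W**2 + W*(-3 + W) (h(W) = (W**2 + (-3 + W)*W) + 26 = (W**2 + W*(-3 + W)) + 26 = 26 + W**2 + W*(-3 + W))
6765/h(s(-3, 9)) = 6765/(26 + (8*(-3))**2 + (8*(-3))*(-3 + 8*(-3))) = 6765/(26 + (-24)**2 - 24*(-3 - 24)) = 6765/(26 + 576 - 24*(-27)) = 6765/(26 + 576 + 648) = 6765/1250 = 6765*(1/1250) = 1353/250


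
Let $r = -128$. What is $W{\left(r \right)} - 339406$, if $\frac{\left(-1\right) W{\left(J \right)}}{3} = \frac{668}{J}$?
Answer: $- \frac{10860491}{32} \approx -3.3939 \cdot 10^{5}$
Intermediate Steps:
$W{\left(J \right)} = - \frac{2004}{J}$ ($W{\left(J \right)} = - 3 \frac{668}{J} = - \frac{2004}{J}$)
$W{\left(r \right)} - 339406 = - \frac{2004}{-128} - 339406 = \left(-2004\right) \left(- \frac{1}{128}\right) - 339406 = \frac{501}{32} - 339406 = - \frac{10860491}{32}$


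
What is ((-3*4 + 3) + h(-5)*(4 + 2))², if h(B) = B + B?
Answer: 4761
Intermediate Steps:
h(B) = 2*B
((-3*4 + 3) + h(-5)*(4 + 2))² = ((-3*4 + 3) + (2*(-5))*(4 + 2))² = ((-12 + 3) - 10*6)² = (-9 - 60)² = (-69)² = 4761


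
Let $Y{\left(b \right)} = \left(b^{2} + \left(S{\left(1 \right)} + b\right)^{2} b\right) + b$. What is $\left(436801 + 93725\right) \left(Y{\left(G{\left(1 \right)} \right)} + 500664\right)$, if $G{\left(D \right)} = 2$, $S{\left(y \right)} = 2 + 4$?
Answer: $265686359748$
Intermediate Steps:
$S{\left(y \right)} = 6$
$Y{\left(b \right)} = b + b^{2} + b \left(6 + b\right)^{2}$ ($Y{\left(b \right)} = \left(b^{2} + \left(6 + b\right)^{2} b\right) + b = \left(b^{2} + b \left(6 + b\right)^{2}\right) + b = b + b^{2} + b \left(6 + b\right)^{2}$)
$\left(436801 + 93725\right) \left(Y{\left(G{\left(1 \right)} \right)} + 500664\right) = \left(436801 + 93725\right) \left(2 \left(1 + 2 + \left(6 + 2\right)^{2}\right) + 500664\right) = 530526 \left(2 \left(1 + 2 + 8^{2}\right) + 500664\right) = 530526 \left(2 \left(1 + 2 + 64\right) + 500664\right) = 530526 \left(2 \cdot 67 + 500664\right) = 530526 \left(134 + 500664\right) = 530526 \cdot 500798 = 265686359748$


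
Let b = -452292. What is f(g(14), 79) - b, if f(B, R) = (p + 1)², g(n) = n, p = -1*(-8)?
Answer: 452373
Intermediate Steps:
p = 8
f(B, R) = 81 (f(B, R) = (8 + 1)² = 9² = 81)
f(g(14), 79) - b = 81 - 1*(-452292) = 81 + 452292 = 452373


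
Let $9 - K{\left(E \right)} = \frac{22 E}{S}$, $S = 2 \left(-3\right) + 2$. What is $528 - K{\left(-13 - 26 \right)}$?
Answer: $\frac{1467}{2} \approx 733.5$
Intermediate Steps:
$S = -4$ ($S = -6 + 2 = -4$)
$K{\left(E \right)} = 9 + \frac{11 E}{2}$ ($K{\left(E \right)} = 9 - \frac{22 E}{-4} = 9 - 22 E \left(- \frac{1}{4}\right) = 9 - - \frac{11 E}{2} = 9 + \frac{11 E}{2}$)
$528 - K{\left(-13 - 26 \right)} = 528 - \left(9 + \frac{11 \left(-13 - 26\right)}{2}\right) = 528 - \left(9 + \frac{11}{2} \left(-39\right)\right) = 528 - \left(9 - \frac{429}{2}\right) = 528 - - \frac{411}{2} = 528 + \frac{411}{2} = \frac{1467}{2}$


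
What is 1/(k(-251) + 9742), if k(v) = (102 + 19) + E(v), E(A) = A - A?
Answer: 1/9863 ≈ 0.00010139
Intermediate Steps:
E(A) = 0
k(v) = 121 (k(v) = (102 + 19) + 0 = 121 + 0 = 121)
1/(k(-251) + 9742) = 1/(121 + 9742) = 1/9863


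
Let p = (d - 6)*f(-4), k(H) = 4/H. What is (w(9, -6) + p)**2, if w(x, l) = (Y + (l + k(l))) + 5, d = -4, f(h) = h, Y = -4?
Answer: 10609/9 ≈ 1178.8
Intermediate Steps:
w(x, l) = 1 + l + 4/l (w(x, l) = (-4 + (l + 4/l)) + 5 = (-4 + l + 4/l) + 5 = 1 + l + 4/l)
p = 40 (p = (-4 - 6)*(-4) = -10*(-4) = 40)
(w(9, -6) + p)**2 = ((1 - 6 + 4/(-6)) + 40)**2 = ((1 - 6 + 4*(-1/6)) + 40)**2 = ((1 - 6 - 2/3) + 40)**2 = (-17/3 + 40)**2 = (103/3)**2 = 10609/9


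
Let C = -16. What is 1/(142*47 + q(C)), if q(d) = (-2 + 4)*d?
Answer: 1/6642 ≈ 0.00015056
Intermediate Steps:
q(d) = 2*d
1/(142*47 + q(C)) = 1/(142*47 + 2*(-16)) = 1/(6674 - 32) = 1/6642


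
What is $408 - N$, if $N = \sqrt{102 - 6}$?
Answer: $408 - 4 \sqrt{6} \approx 398.2$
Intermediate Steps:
$N = 4 \sqrt{6}$ ($N = \sqrt{96} = 4 \sqrt{6} \approx 9.798$)
$408 - N = 408 - 4 \sqrt{6}$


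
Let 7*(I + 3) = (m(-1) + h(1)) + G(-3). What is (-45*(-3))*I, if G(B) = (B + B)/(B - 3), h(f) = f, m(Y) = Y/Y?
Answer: -2430/7 ≈ -347.14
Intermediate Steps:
m(Y) = 1
G(B) = 2*B/(-3 + B) (G(B) = (2*B)/(-3 + B) = 2*B/(-3 + B))
I = -18/7 (I = -3 + ((1 + 1) + 2*(-3)/(-3 - 3))/7 = -3 + (2 + 2*(-3)/(-6))/7 = -3 + (2 + 2*(-3)*(-⅙))/7 = -3 + (2 + 1)/7 = -3 + (⅐)*3 = -3 + 3/7 = -18/7 ≈ -2.5714)
(-45*(-3))*I = -45*(-3)*(-18/7) = 135*(-18/7) = -2430/7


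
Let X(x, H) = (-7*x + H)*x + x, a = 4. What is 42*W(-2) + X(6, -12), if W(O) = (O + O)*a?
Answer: -990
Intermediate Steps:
X(x, H) = x + x*(H - 7*x) (X(x, H) = (H - 7*x)*x + x = x*(H - 7*x) + x = x + x*(H - 7*x))
W(O) = 8*O (W(O) = (O + O)*4 = (2*O)*4 = 8*O)
42*W(-2) + X(6, -12) = 42*(8*(-2)) + 6*(1 - 12 - 7*6) = 42*(-16) + 6*(1 - 12 - 42) = -672 + 6*(-53) = -672 - 318 = -990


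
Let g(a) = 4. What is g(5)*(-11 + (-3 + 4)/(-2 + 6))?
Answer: -43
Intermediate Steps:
g(5)*(-11 + (-3 + 4)/(-2 + 6)) = 4*(-11 + (-3 + 4)/(-2 + 6)) = 4*(-11 + 1/4) = 4*(-11 + 1*(¼)) = 4*(-11 + ¼) = 4*(-43/4) = -43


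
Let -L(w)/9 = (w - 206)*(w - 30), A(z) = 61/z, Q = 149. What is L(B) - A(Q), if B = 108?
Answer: 10250543/149 ≈ 68796.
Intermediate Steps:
L(w) = -9*(-206 + w)*(-30 + w) (L(w) = -9*(w - 206)*(w - 30) = -9*(-206 + w)*(-30 + w))
L(B) - A(Q) = (-55620 - 9*108² + 2124*108) - 61/149 = (-55620 - 9*11664 + 229392) - 61/149 = (-55620 - 104976 + 229392) - 1*61/149 = 68796 - 61/149 = 10250543/149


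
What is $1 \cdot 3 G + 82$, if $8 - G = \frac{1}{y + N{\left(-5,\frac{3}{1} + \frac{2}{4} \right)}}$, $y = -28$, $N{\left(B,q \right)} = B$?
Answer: $\frac{1167}{11} \approx 106.09$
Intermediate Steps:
$G = \frac{265}{33}$ ($G = 8 - \frac{1}{-28 - 5} = 8 - \frac{1}{-33} = 8 - - \frac{1}{33} = 8 + \frac{1}{33} = \frac{265}{33} \approx 8.0303$)
$1 \cdot 3 G + 82 = 1 \cdot 3 \cdot \frac{265}{33} + 82 = 3 \cdot \frac{265}{33} + 82 = \frac{265}{11} + 82 = \frac{1167}{11}$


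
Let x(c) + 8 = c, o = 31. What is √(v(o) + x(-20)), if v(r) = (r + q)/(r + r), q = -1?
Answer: I*√26443/31 ≈ 5.2456*I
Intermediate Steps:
x(c) = -8 + c
v(r) = (-1 + r)/(2*r) (v(r) = (r - 1)/(r + r) = (-1 + r)/((2*r)) = (-1 + r)*(1/(2*r)) = (-1 + r)/(2*r))
√(v(o) + x(-20)) = √((½)*(-1 + 31)/31 + (-8 - 20)) = √((½)*(1/31)*30 - 28) = √(15/31 - 28) = √(-853/31) = I*√26443/31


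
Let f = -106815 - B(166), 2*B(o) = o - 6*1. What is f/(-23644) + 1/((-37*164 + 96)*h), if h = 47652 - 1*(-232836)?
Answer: 44764267780769/9901364400096 ≈ 4.5210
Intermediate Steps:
B(o) = -3 + o/2 (B(o) = (o - 6*1)/2 = (o - 6)/2 = (-6 + o)/2 = -3 + o/2)
h = 280488 (h = 47652 + 232836 = 280488)
f = -106895 (f = -106815 - (-3 + (½)*166) = -106815 - (-3 + 83) = -106815 - 1*80 = -106815 - 80 = -106895)
f/(-23644) + 1/((-37*164 + 96)*h) = -106895/(-23644) + 1/((-37*164 + 96)*280488) = -106895*(-1/23644) + (1/280488)/(-6068 + 96) = 106895/23644 + (1/280488)/(-5972) = 106895/23644 - 1/5972*1/280488 = 106895/23644 - 1/1675074336 = 44764267780769/9901364400096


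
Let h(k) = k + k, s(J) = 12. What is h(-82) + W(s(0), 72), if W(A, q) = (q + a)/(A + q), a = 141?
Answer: -4521/28 ≈ -161.46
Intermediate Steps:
W(A, q) = (141 + q)/(A + q) (W(A, q) = (q + 141)/(A + q) = (141 + q)/(A + q))
h(k) = 2*k
h(-82) + W(s(0), 72) = 2*(-82) + (141 + 72)/(12 + 72) = -164 + 213/84 = -164 + (1/84)*213 = -164 + 71/28 = -4521/28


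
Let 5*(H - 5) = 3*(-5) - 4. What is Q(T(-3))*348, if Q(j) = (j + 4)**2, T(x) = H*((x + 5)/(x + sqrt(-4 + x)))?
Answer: 2784*(-31*I + 120*sqrt(7))/(25*(I + 3*sqrt(7))) ≈ 4330.9 - 980.57*I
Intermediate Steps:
H = 6/5 (H = 5 + (3*(-5) - 4)/5 = 5 + (-15 - 4)/5 = 5 + (1/5)*(-19) = 5 - 19/5 = 6/5 ≈ 1.2000)
T(x) = 6*(5 + x)/(5*(x + sqrt(-4 + x))) (T(x) = 6*((x + 5)/(x + sqrt(-4 + x)))/5 = 6*((5 + x)/(x + sqrt(-4 + x)))/5 = 6*(5 + x)/(5*(x + sqrt(-4 + x))))
Q(j) = (4 + j)**2
Q(T(-3))*348 = (4 + (6 + (6/5)*(-3))/(-3 + sqrt(-4 - 3)))**2*348 = (4 + (6 - 18/5)/(-3 + sqrt(-7)))**2*348 = (4 + (12/5)/(-3 + I*sqrt(7)))**2*348 = (4 + 12/(5*(-3 + I*sqrt(7))))**2*348 = 348*(4 + 12/(5*(-3 + I*sqrt(7))))**2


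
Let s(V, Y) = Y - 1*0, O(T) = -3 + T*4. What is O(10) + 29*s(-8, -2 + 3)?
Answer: 66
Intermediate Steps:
O(T) = -3 + 4*T
s(V, Y) = Y (s(V, Y) = Y + 0 = Y)
O(10) + 29*s(-8, -2 + 3) = (-3 + 4*10) + 29*(-2 + 3) = (-3 + 40) + 29*1 = 37 + 29 = 66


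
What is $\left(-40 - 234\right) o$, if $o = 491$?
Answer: $-134534$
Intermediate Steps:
$\left(-40 - 234\right) o = \left(-40 - 234\right) 491 = \left(-274\right) 491 = -134534$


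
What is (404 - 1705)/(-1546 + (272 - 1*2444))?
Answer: 1301/3718 ≈ 0.34992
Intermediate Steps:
(404 - 1705)/(-1546 + (272 - 1*2444)) = -1301/(-1546 + (272 - 2444)) = -1301/(-1546 - 2172) = -1301/(-3718) = -1301*(-1/3718) = 1301/3718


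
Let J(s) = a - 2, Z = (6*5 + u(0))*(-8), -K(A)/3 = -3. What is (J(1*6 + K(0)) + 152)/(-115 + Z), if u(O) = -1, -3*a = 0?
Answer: -150/347 ≈ -0.43228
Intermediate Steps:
a = 0 (a = -⅓*0 = 0)
K(A) = 9 (K(A) = -3*(-3) = 9)
Z = -232 (Z = (6*5 - 1)*(-8) = (30 - 1)*(-8) = 29*(-8) = -232)
J(s) = -2 (J(s) = 0 - 2 = -2)
(J(1*6 + K(0)) + 152)/(-115 + Z) = (-2 + 152)/(-115 - 232) = 150/(-347) = 150*(-1/347) = -150/347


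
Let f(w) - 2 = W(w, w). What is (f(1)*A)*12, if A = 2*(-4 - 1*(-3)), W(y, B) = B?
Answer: -72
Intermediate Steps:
A = -2 (A = 2*(-4 + 3) = 2*(-1) = -2)
f(w) = 2 + w
(f(1)*A)*12 = ((2 + 1)*(-2))*12 = (3*(-2))*12 = -6*12 = -72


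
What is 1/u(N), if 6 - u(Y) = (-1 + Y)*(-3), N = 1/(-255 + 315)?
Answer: 20/61 ≈ 0.32787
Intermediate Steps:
N = 1/60 ≈ 0.016667
u(Y) = 3 + 3*Y (u(Y) = 6 - (-1 + Y)*(-3) = 6 - (3 - 3*Y) = 6 + (-3 + 3*Y) = 3 + 3*Y)
1/u(N) = 1/(3 + 3*(1/60)) = 1/(3 + 1/20) = 1/(61/20) = 20/61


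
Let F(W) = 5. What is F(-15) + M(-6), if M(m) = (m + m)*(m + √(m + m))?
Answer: 77 - 24*I*√3 ≈ 77.0 - 41.569*I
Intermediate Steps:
M(m) = 2*m*(m + √2*√m) (M(m) = (2*m)*(m + √(2*m)) = (2*m)*(m + √2*√m) = 2*m*(m + √2*√m))
F(-15) + M(-6) = 5 + (2*(-6)² + 2*√2*(-6)^(3/2)) = 5 + (2*36 + 2*√2*(-6*I*√6)) = 5 + (72 - 24*I*√3) = 77 - 24*I*√3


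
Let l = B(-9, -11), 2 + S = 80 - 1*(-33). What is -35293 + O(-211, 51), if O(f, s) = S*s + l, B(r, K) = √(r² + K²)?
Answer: -29632 + √202 ≈ -29618.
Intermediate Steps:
B(r, K) = √(K² + r²)
S = 111 (S = -2 + (80 - 1*(-33)) = -2 + (80 + 33) = -2 + 113 = 111)
l = √202 (l = √((-11)² + (-9)²) = √(121 + 81) = √202 ≈ 14.213)
O(f, s) = √202 + 111*s (O(f, s) = 111*s + √202 = √202 + 111*s)
-35293 + O(-211, 51) = -35293 + (√202 + 111*51) = -35293 + (√202 + 5661) = -35293 + (5661 + √202) = -29632 + √202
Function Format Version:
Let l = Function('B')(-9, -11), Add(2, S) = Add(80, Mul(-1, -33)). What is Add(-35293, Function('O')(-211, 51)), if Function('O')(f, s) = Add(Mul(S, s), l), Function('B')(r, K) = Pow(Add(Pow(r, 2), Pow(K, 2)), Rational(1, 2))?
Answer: Add(-29632, Pow(202, Rational(1, 2))) ≈ -29618.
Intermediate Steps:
Function('B')(r, K) = Pow(Add(Pow(K, 2), Pow(r, 2)), Rational(1, 2))
S = 111 (S = Add(-2, Add(80, Mul(-1, -33))) = Add(-2, Add(80, 33)) = Add(-2, 113) = 111)
l = Pow(202, Rational(1, 2)) (l = Pow(Add(Pow(-11, 2), Pow(-9, 2)), Rational(1, 2)) = Pow(Add(121, 81), Rational(1, 2)) = Pow(202, Rational(1, 2)) ≈ 14.213)
Function('O')(f, s) = Add(Pow(202, Rational(1, 2)), Mul(111, s)) (Function('O')(f, s) = Add(Mul(111, s), Pow(202, Rational(1, 2))) = Add(Pow(202, Rational(1, 2)), Mul(111, s)))
Add(-35293, Function('O')(-211, 51)) = Add(-35293, Add(Pow(202, Rational(1, 2)), Mul(111, 51))) = Add(-35293, Add(Pow(202, Rational(1, 2)), 5661)) = Add(-35293, Add(5661, Pow(202, Rational(1, 2)))) = Add(-29632, Pow(202, Rational(1, 2)))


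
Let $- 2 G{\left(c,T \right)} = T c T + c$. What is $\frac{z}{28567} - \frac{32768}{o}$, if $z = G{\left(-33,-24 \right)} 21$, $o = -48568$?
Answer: $\frac{34565935}{4504682} \approx 7.6733$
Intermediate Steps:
$G{\left(c,T \right)} = - \frac{c}{2} - \frac{c T^{2}}{2}$ ($G{\left(c,T \right)} = - \frac{T c T + c}{2} = - \frac{c T^{2} + c}{2} = - \frac{c + c T^{2}}{2} = - \frac{c}{2} - \frac{c T^{2}}{2}$)
$z = \frac{399861}{2}$ ($z = \left(- \frac{1}{2}\right) \left(-33\right) \left(1 + \left(-24\right)^{2}\right) 21 = \left(- \frac{1}{2}\right) \left(-33\right) \left(1 + 576\right) 21 = \left(- \frac{1}{2}\right) \left(-33\right) 577 \cdot 21 = \frac{19041}{2} \cdot 21 = \frac{399861}{2} \approx 1.9993 \cdot 10^{5}$)
$\frac{z}{28567} - \frac{32768}{o} = \frac{399861}{2 \cdot 28567} - \frac{32768}{-48568} = \frac{399861}{2} \cdot \frac{1}{28567} - - \frac{4096}{6071} = \frac{5193}{742} + \frac{4096}{6071} = \frac{34565935}{4504682}$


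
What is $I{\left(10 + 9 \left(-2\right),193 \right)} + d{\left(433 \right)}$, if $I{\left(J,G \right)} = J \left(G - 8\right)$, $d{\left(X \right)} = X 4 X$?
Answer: $748476$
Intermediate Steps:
$d{\left(X \right)} = 4 X^{2}$ ($d{\left(X \right)} = 4 X X = 4 X^{2}$)
$I{\left(J,G \right)} = J \left(-8 + G\right)$
$I{\left(10 + 9 \left(-2\right),193 \right)} + d{\left(433 \right)} = \left(10 + 9 \left(-2\right)\right) \left(-8 + 193\right) + 4 \cdot 433^{2} = \left(10 - 18\right) 185 + 4 \cdot 187489 = \left(-8\right) 185 + 749956 = -1480 + 749956 = 748476$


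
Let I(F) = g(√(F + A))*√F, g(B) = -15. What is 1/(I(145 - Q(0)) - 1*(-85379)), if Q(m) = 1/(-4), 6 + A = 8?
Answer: 48788/4165451977 + 30*√581/29158163839 ≈ 1.1737e-5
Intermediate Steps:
A = 2 (A = -6 + 8 = 2)
Q(m) = -¼
I(F) = -15*√F
1/(I(145 - Q(0)) - 1*(-85379)) = 1/(-15*√(145 - 1*(-¼)) - 1*(-85379)) = 1/(-15*√(145 + ¼) + 85379) = 1/(-15*√581/2 + 85379) = 1/(85379 - 15*√581/2)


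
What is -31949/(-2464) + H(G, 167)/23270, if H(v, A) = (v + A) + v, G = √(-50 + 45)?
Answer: 371932359/28668640 + I*√5/11635 ≈ 12.973 + 0.00019218*I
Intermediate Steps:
G = I*√5 (G = √(-5) = I*√5 ≈ 2.2361*I)
H(v, A) = A + 2*v (H(v, A) = (A + v) + v = A + 2*v)
-31949/(-2464) + H(G, 167)/23270 = -31949/(-2464) + (167 + 2*(I*√5))/23270 = -31949*(-1/2464) + (167 + 2*I*√5)*(1/23270) = 31949/2464 + (167/23270 + I*√5/11635) = 371932359/28668640 + I*√5/11635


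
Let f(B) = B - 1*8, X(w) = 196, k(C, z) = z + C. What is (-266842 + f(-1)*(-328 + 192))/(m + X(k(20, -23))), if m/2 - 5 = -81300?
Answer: 132809/81197 ≈ 1.6356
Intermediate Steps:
m = -162590 (m = 10 + 2*(-81300) = 10 - 162600 = -162590)
k(C, z) = C + z
f(B) = -8 + B (f(B) = B - 8 = -8 + B)
(-266842 + f(-1)*(-328 + 192))/(m + X(k(20, -23))) = (-266842 + (-8 - 1)*(-328 + 192))/(-162590 + 196) = (-266842 - 9*(-136))/(-162394) = (-266842 + 1224)*(-1/162394) = -265618*(-1/162394) = 132809/81197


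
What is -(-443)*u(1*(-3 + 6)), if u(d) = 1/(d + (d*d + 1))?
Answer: 443/13 ≈ 34.077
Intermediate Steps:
u(d) = 1/(1 + d + d**2) (u(d) = 1/(d + (d**2 + 1)) = 1/(d + (1 + d**2)) = 1/(1 + d + d**2))
-(-443)*u(1*(-3 + 6)) = -(-443)/(1 + 1*(-3 + 6) + (1*(-3 + 6))**2) = -(-443)/(1 + 1*3 + (1*3)**2) = -(-443)/(1 + 3 + 3**2) = -(-443)/(1 + 3 + 9) = -(-443)/13 = -1*(-443/13) = 443/13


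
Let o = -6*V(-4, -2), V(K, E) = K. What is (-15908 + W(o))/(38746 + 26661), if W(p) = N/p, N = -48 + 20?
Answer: -95455/392442 ≈ -0.24323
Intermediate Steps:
N = -28
o = 24 (o = -6*(-4) = 24)
W(p) = -28/p
(-15908 + W(o))/(38746 + 26661) = (-15908 - 28/24)/(38746 + 26661) = (-15908 - 28*1/24)/65407 = (-15908 - 7/6)*(1/65407) = -95455/6*1/65407 = -95455/392442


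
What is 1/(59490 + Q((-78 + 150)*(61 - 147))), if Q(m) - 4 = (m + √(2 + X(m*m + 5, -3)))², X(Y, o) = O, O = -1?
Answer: 1/38387975 ≈ 2.6050e-8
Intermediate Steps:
X(Y, o) = -1
Q(m) = 4 + (1 + m)² (Q(m) = 4 + (m + √(2 - 1))² = 4 + (m + √1)² = 4 + (m + 1)² = 4 + (1 + m)²)
1/(59490 + Q((-78 + 150)*(61 - 147))) = 1/(59490 + (4 + (1 + (-78 + 150)*(61 - 147))²)) = 1/(59490 + (4 + (1 + 72*(-86))²)) = 1/(59490 + (4 + (1 - 6192)²)) = 1/(59490 + (4 + (-6191)²)) = 1/(59490 + (4 + 38328481)) = 1/(59490 + 38328485) = 1/38387975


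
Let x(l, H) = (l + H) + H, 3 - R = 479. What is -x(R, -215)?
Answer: 906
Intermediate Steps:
R = -476 (R = 3 - 1*479 = 3 - 479 = -476)
x(l, H) = l + 2*H (x(l, H) = (H + l) + H = l + 2*H)
-x(R, -215) = -(-476 + 2*(-215)) = -(-476 - 430) = -1*(-906) = 906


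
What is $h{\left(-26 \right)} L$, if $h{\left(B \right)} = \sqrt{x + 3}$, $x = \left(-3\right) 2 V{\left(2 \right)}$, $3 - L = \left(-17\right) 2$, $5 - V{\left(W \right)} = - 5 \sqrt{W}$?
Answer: $37 \sqrt{-27 - 30 \sqrt{2}} \approx 308.29 i$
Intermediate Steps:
$V{\left(W \right)} = 5 + 5 \sqrt{W}$ ($V{\left(W \right)} = 5 - - 5 \sqrt{W} = 5 + 5 \sqrt{W}$)
$L = 37$ ($L = 3 - \left(-17\right) 2 = 3 - -34 = 3 + 34 = 37$)
$x = -30 - 30 \sqrt{2}$ ($x = \left(-3\right) 2 \left(5 + 5 \sqrt{2}\right) = - 6 \left(5 + 5 \sqrt{2}\right) = -30 - 30 \sqrt{2} \approx -72.426$)
$h{\left(B \right)} = \sqrt{-27 - 30 \sqrt{2}}$ ($h{\left(B \right)} = \sqrt{\left(-30 - 30 \sqrt{2}\right) + 3} = \sqrt{-27 - 30 \sqrt{2}}$)
$h{\left(-26 \right)} L = \sqrt{-27 - 30 \sqrt{2}} \cdot 37 = 37 \sqrt{-27 - 30 \sqrt{2}}$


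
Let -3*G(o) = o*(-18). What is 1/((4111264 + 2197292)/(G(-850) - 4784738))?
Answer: -2394919/3154278 ≈ -0.75926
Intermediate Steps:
G(o) = 6*o (G(o) = -o*(-18)/3 = -(-6)*o = 6*o)
1/((4111264 + 2197292)/(G(-850) - 4784738)) = 1/((4111264 + 2197292)/(6*(-850) - 4784738)) = 1/(6308556/(-5100 - 4784738)) = 1/(6308556/(-4789838)) = 1/(6308556*(-1/4789838)) = 1/(-3154278/2394919) = -2394919/3154278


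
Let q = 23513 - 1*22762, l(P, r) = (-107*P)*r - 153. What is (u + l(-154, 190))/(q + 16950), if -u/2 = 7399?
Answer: 3115869/17701 ≈ 176.03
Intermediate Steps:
u = -14798 (u = -2*7399 = -14798)
l(P, r) = -153 - 107*P*r (l(P, r) = -107*P*r - 153 = -153 - 107*P*r)
q = 751 (q = 23513 - 22762 = 751)
(u + l(-154, 190))/(q + 16950) = (-14798 + (-153 - 107*(-154)*190))/(751 + 16950) = (-14798 + (-153 + 3130820))/17701 = (-14798 + 3130667)*(1/17701) = 3115869*(1/17701) = 3115869/17701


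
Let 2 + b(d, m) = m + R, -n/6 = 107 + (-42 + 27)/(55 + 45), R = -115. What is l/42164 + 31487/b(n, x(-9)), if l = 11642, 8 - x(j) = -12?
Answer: -663244297/2044954 ≈ -324.33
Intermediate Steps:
x(j) = 20 (x(j) = 8 - 1*(-12) = 8 + 12 = 20)
n = -6411/10 (n = -6*(107 + (-42 + 27)/(55 + 45)) = -6*(107 - 15/100) = -6*(107 - 15*1/100) = -6*(107 - 3/20) = -6*2137/20 = -6411/10 ≈ -641.10)
b(d, m) = -117 + m (b(d, m) = -2 + (m - 115) = -2 + (-115 + m) = -117 + m)
l/42164 + 31487/b(n, x(-9)) = 11642/42164 + 31487/(-117 + 20) = 11642*(1/42164) + 31487/(-97) = 5821/21082 + 31487*(-1/97) = 5821/21082 - 31487/97 = -663244297/2044954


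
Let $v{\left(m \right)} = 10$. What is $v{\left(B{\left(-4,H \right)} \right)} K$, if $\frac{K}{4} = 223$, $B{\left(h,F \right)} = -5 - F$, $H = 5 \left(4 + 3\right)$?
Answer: $8920$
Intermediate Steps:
$H = 35$ ($H = 5 \cdot 7 = 35$)
$K = 892$ ($K = 4 \cdot 223 = 892$)
$v{\left(B{\left(-4,H \right)} \right)} K = 10 \cdot 892 = 8920$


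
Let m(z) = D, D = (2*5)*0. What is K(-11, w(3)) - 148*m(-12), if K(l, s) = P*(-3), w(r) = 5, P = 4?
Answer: -12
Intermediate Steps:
K(l, s) = -12 (K(l, s) = 4*(-3) = -12)
D = 0 (D = 10*0 = 0)
m(z) = 0
K(-11, w(3)) - 148*m(-12) = -12 - 148*0 = -12 + 0 = -12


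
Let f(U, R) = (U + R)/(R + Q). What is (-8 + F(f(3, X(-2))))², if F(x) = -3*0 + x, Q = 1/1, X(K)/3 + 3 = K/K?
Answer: 1369/25 ≈ 54.760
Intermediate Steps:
X(K) = -6 (X(K) = -9 + 3*(K/K) = -9 + 3*1 = -9 + 3 = -6)
Q = 1
f(U, R) = (R + U)/(1 + R) (f(U, R) = (U + R)/(R + 1) = (R + U)/(1 + R))
F(x) = x (F(x) = 0 + x = x)
(-8 + F(f(3, X(-2))))² = (-8 + (-6 + 3)/(1 - 6))² = (-8 - 3/(-5))² = (-8 - ⅕*(-3))² = (-8 + ⅗)² = (-37/5)² = 1369/25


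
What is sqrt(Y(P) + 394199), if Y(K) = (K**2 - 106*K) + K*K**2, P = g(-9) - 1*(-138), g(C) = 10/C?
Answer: sqrt(2160412703)/27 ≈ 1721.5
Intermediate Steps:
P = 1232/9 (P = 10/(-9) - 1*(-138) = 10*(-1/9) + 138 = -10/9 + 138 = 1232/9 ≈ 136.89)
Y(K) = K**2 + K**3 - 106*K (Y(K) = (K**2 - 106*K) + K**3 = K**2 + K**3 - 106*K)
sqrt(Y(P) + 394199) = sqrt(1232*(-106 + 1232/9 + (1232/9)**2)/9 + 394199) = sqrt(1232*(-106 + 1232/9 + 1517824/81)/9 + 394199) = sqrt((1232/9)*(1520326/81) + 394199) = sqrt(1873041632/729 + 394199) = sqrt(2160412703/729) = sqrt(2160412703)/27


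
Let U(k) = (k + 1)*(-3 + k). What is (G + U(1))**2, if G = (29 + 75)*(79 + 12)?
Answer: 89491600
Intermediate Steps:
G = 9464 (G = 104*91 = 9464)
U(k) = (1 + k)*(-3 + k)
(G + U(1))**2 = (9464 + (-3 + 1**2 - 2*1))**2 = (9464 + (-3 + 1 - 2))**2 = (9464 - 4)**2 = 9460**2 = 89491600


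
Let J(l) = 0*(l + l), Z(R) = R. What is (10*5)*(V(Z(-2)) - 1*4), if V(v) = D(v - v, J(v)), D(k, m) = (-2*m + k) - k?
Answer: -200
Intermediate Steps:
J(l) = 0 (J(l) = 0*(2*l) = 0)
D(k, m) = -2*m (D(k, m) = (k - 2*m) - k = -2*m)
V(v) = 0 (V(v) = -2*0 = 0)
(10*5)*(V(Z(-2)) - 1*4) = (10*5)*(0 - 1*4) = 50*(0 - 4) = 50*(-4) = -200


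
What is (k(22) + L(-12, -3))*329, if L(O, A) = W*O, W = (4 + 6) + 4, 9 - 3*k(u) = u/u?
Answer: -163184/3 ≈ -54395.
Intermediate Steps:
k(u) = 8/3 (k(u) = 3 - u/(3*u) = 3 - ⅓*1 = 3 - ⅓ = 8/3)
W = 14 (W = 10 + 4 = 14)
L(O, A) = 14*O
(k(22) + L(-12, -3))*329 = (8/3 + 14*(-12))*329 = (8/3 - 168)*329 = -496/3*329 = -163184/3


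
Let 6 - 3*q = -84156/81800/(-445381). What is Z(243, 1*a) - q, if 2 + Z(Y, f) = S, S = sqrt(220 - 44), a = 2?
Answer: -36432158787/9108041450 + 4*sqrt(11) ≈ 9.2665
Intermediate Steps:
q = 18216075887/9108041450 (q = 2 - (-84156/81800)/(3*(-445381)) = 2 - (-84156*1/81800)*(-1)/(3*445381) = 2 - (-7013)*(-1)/(20450*445381) = 2 - 1/3*21039/9108041450 = 2 - 7013/9108041450 = 18216075887/9108041450 ≈ 2.0000)
S = 4*sqrt(11) (S = sqrt(176) = 4*sqrt(11) ≈ 13.266)
Z(Y, f) = -2 + 4*sqrt(11)
Z(243, 1*a) - q = (-2 + 4*sqrt(11)) - 1*18216075887/9108041450 = (-2 + 4*sqrt(11)) - 18216075887/9108041450 = -36432158787/9108041450 + 4*sqrt(11)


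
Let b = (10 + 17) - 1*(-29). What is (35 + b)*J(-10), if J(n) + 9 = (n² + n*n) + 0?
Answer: 17381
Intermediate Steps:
J(n) = -9 + 2*n² (J(n) = -9 + ((n² + n*n) + 0) = -9 + ((n² + n²) + 0) = -9 + (2*n² + 0) = -9 + 2*n²)
b = 56 (b = 27 + 29 = 56)
(35 + b)*J(-10) = (35 + 56)*(-9 + 2*(-10)²) = 91*(-9 + 2*100) = 91*(-9 + 200) = 91*191 = 17381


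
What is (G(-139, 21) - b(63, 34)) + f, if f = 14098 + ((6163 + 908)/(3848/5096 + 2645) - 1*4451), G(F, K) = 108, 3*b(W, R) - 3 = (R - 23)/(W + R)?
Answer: 122692355705/12575274 ≈ 9756.6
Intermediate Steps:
b(W, R) = 1 + (-23 + R)/(3*(R + W)) (b(W, R) = 1 + ((R - 23)/(W + R))/3 = 1 + ((-23 + R)/(R + W))/3 = 1 + (-23 + R)/(3*(R + W)))
f = 417000951/43214 (f = 14098 + (7071/(3848*(1/5096) + 2645) - 4451) = 14098 + (7071/(37/49 + 2645) - 4451) = 14098 + (7071/(129642/49) - 4451) = 14098 + (7071*(49/129642) - 4451) = 14098 + (115493/43214 - 4451) = 14098 - 192230021/43214 = 417000951/43214 ≈ 9649.7)
(G(-139, 21) - b(63, 34)) + f = (108 - (-23/3 + 63 + (4/3)*34)/(34 + 63)) + 417000951/43214 = (108 - (-23/3 + 63 + 136/3)/97) + 417000951/43214 = (108 - 302/(97*3)) + 417000951/43214 = (108 - 1*302/291) + 417000951/43214 = (108 - 302/291) + 417000951/43214 = 31126/291 + 417000951/43214 = 122692355705/12575274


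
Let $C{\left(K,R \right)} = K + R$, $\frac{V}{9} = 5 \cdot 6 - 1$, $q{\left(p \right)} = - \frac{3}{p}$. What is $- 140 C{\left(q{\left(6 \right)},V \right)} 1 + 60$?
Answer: $-36410$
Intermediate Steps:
$V = 261$ ($V = 9 \left(5 \cdot 6 - 1\right) = 9 \left(30 - 1\right) = 9 \cdot 29 = 261$)
$- 140 C{\left(q{\left(6 \right)},V \right)} 1 + 60 = - 140 \left(- \frac{3}{6} + 261\right) 1 + 60 = - 140 \left(\left(-3\right) \frac{1}{6} + 261\right) 1 + 60 = - 140 \left(- \frac{1}{2} + 261\right) 1 + 60 = - 140 \cdot \frac{521}{2} \cdot 1 + 60 = \left(-140\right) \frac{521}{2} + 60 = -36470 + 60 = -36410$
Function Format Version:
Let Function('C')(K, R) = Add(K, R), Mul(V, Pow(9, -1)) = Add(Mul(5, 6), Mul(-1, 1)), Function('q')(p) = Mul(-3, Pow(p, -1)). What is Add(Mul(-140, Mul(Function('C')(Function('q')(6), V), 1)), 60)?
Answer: -36410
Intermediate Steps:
V = 261 (V = Mul(9, Add(Mul(5, 6), Mul(-1, 1))) = Mul(9, Add(30, -1)) = Mul(9, 29) = 261)
Add(Mul(-140, Mul(Function('C')(Function('q')(6), V), 1)), 60) = Add(Mul(-140, Mul(Add(Mul(-3, Pow(6, -1)), 261), 1)), 60) = Add(Mul(-140, Mul(Add(Mul(-3, Rational(1, 6)), 261), 1)), 60) = Add(Mul(-140, Mul(Add(Rational(-1, 2), 261), 1)), 60) = Add(Mul(-140, Mul(Rational(521, 2), 1)), 60) = Add(Mul(-140, Rational(521, 2)), 60) = Add(-36470, 60) = -36410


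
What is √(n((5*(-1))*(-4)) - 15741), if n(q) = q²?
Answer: 23*I*√29 ≈ 123.86*I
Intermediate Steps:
√(n((5*(-1))*(-4)) - 15741) = √(((5*(-1))*(-4))² - 15741) = √((-5*(-4))² - 15741) = √(20² - 15741) = √(400 - 15741) = √(-15341) = 23*I*√29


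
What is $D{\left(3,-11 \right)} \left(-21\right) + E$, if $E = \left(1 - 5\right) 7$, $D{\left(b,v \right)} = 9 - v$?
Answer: $-448$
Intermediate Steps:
$E = -28$ ($E = \left(-4\right) 7 = -28$)
$D{\left(3,-11 \right)} \left(-21\right) + E = \left(9 - -11\right) \left(-21\right) - 28 = \left(9 + 11\right) \left(-21\right) - 28 = 20 \left(-21\right) - 28 = -420 - 28 = -448$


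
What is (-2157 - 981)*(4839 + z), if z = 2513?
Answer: -23070576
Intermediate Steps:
(-2157 - 981)*(4839 + z) = (-2157 - 981)*(4839 + 2513) = -3138*7352 = -23070576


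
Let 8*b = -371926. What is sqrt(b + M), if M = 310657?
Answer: sqrt(1056665)/2 ≈ 513.97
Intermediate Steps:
b = -185963/4 (b = (1/8)*(-371926) = -185963/4 ≈ -46491.)
sqrt(b + M) = sqrt(-185963/4 + 310657) = sqrt(1056665/4) = sqrt(1056665)/2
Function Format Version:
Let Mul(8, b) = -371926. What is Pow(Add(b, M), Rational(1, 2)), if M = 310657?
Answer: Mul(Rational(1, 2), Pow(1056665, Rational(1, 2))) ≈ 513.97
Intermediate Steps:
b = Rational(-185963, 4) (b = Mul(Rational(1, 8), -371926) = Rational(-185963, 4) ≈ -46491.)
Pow(Add(b, M), Rational(1, 2)) = Pow(Add(Rational(-185963, 4), 310657), Rational(1, 2)) = Pow(Rational(1056665, 4), Rational(1, 2)) = Mul(Rational(1, 2), Pow(1056665, Rational(1, 2)))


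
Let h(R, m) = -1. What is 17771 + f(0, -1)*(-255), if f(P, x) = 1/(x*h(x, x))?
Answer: 17516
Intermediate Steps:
f(P, x) = -1/x (f(P, x) = 1/(x*(-1)) = -1/x)
17771 + f(0, -1)*(-255) = 17771 - 1/(-1)*(-255) = 17771 - 1*(-1)*(-255) = 17771 + 1*(-255) = 17771 - 255 = 17516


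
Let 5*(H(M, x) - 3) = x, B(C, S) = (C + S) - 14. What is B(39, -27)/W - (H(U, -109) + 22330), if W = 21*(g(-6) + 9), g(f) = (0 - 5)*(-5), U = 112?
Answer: -39825497/1785 ≈ -22311.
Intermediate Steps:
B(C, S) = -14 + C + S
H(M, x) = 3 + x/5
g(f) = 25 (g(f) = -5*(-5) = 25)
W = 714 (W = 21*(25 + 9) = 21*34 = 714)
B(39, -27)/W - (H(U, -109) + 22330) = (-14 + 39 - 27)/714 - ((3 + (1/5)*(-109)) + 22330) = -2*1/714 - ((3 - 109/5) + 22330) = -1/357 - (-94/5 + 22330) = -1/357 - 1*111556/5 = -1/357 - 111556/5 = -39825497/1785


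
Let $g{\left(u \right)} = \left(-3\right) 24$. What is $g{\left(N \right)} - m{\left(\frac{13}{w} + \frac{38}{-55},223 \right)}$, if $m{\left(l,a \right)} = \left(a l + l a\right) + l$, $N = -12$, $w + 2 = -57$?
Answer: $\frac{1088139}{3245} \approx 335.33$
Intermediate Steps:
$w = -59$ ($w = -2 - 57 = -59$)
$g{\left(u \right)} = -72$
$m{\left(l,a \right)} = l + 2 a l$ ($m{\left(l,a \right)} = \left(a l + a l\right) + l = 2 a l + l = l + 2 a l$)
$g{\left(N \right)} - m{\left(\frac{13}{w} + \frac{38}{-55},223 \right)} = -72 - \left(\frac{13}{-59} + \frac{38}{-55}\right) \left(1 + 2 \cdot 223\right) = -72 - \left(13 \left(- \frac{1}{59}\right) + 38 \left(- \frac{1}{55}\right)\right) \left(1 + 446\right) = -72 - \left(- \frac{13}{59} - \frac{38}{55}\right) 447 = -72 - \left(- \frac{2957}{3245}\right) 447 = -72 - - \frac{1321779}{3245} = -72 + \frac{1321779}{3245} = \frac{1088139}{3245}$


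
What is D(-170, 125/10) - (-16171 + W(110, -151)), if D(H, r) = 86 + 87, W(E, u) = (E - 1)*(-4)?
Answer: 16780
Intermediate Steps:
W(E, u) = 4 - 4*E (W(E, u) = (-1 + E)*(-4) = 4 - 4*E)
D(H, r) = 173
D(-170, 125/10) - (-16171 + W(110, -151)) = 173 - (-16171 + (4 - 4*110)) = 173 - (-16171 + (4 - 440)) = 173 - (-16171 - 436) = 173 - 1*(-16607) = 173 + 16607 = 16780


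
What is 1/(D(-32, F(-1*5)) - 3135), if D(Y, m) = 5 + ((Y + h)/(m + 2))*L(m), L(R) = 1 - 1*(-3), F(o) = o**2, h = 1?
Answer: -27/84634 ≈ -0.00031902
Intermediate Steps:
L(R) = 4 (L(R) = 1 + 3 = 4)
D(Y, m) = 5 + 4*(1 + Y)/(2 + m) (D(Y, m) = 5 + ((Y + 1)/(m + 2))*4 = 5 + ((1 + Y)/(2 + m))*4 = 5 + 4*(1 + Y)/(2 + m))
1/(D(-32, F(-1*5)) - 3135) = 1/((14 + 4*(-32) + 5*(-1*5)**2)/(2 + (-1*5)**2) - 3135) = 1/((14 - 128 + 5*(-5)**2)/(2 + (-5)**2) - 3135) = 1/((14 - 128 + 5*25)/(2 + 25) - 3135) = 1/((14 - 128 + 125)/27 - 3135) = 1/((1/27)*11 - 3135) = 1/(11/27 - 3135) = 1/(-84634/27) = -27/84634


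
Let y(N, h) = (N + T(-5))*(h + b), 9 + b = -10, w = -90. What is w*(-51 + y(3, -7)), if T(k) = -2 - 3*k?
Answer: 42030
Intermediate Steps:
b = -19 (b = -9 - 10 = -19)
y(N, h) = (-19 + h)*(13 + N) (y(N, h) = (N + (-2 - 3*(-5)))*(h - 19) = (N + (-2 + 15))*(-19 + h) = (N + 13)*(-19 + h) = (13 + N)*(-19 + h) = (-19 + h)*(13 + N))
w*(-51 + y(3, -7)) = -90*(-51 + (-247 - 19*3 + 13*(-7) + 3*(-7))) = -90*(-51 + (-247 - 57 - 91 - 21)) = -90*(-51 - 416) = -90*(-467) = 42030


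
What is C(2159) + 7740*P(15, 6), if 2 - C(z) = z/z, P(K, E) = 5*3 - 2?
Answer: 100621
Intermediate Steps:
P(K, E) = 13 (P(K, E) = 15 - 2 = 13)
C(z) = 1 (C(z) = 2 - z/z = 2 - 1*1 = 2 - 1 = 1)
C(2159) + 7740*P(15, 6) = 1 + 7740*13 = 1 + 100620 = 100621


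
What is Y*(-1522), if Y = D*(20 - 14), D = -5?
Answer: 45660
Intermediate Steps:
Y = -30 (Y = -5*(20 - 14) = -5*6 = -30)
Y*(-1522) = -30*(-1522) = 45660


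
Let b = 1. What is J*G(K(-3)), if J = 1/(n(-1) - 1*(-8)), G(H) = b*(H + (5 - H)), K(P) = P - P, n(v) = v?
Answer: 5/7 ≈ 0.71429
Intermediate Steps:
K(P) = 0
G(H) = 5 (G(H) = 1*(H + (5 - H)) = 1*5 = 5)
J = 1/7 (J = 1/(-1 - 1*(-8)) = 1/(-1 + 8) = 1/7 ≈ 0.14286)
J*G(K(-3)) = (1/7)*5 = 5/7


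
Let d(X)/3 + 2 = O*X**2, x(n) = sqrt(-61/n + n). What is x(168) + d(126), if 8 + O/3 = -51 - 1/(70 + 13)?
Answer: -699846330/83 + sqrt(1182846)/84 ≈ -8.4319e+6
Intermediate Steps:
x(n) = sqrt(n - 61/n)
O = -14694/83 (O = -24 + 3*(-51 - 1/(70 + 13)) = -24 + 3*(-51 - 1/83) = -24 + 3*(-4234/83) = -24 - 12702/83 = -14694/83 ≈ -177.04)
d(X) = -6 - 44082*X**2/83 (d(X) = -6 + 3*(-14694*X**2/83) = -6 - 44082*X**2/83)
x(168) + d(126) = sqrt(168 - 61/168) + (-6 - 44082/83*126**2) = sqrt(168 - 61*1/168) + (-6 - 44082/83*15876) = sqrt(168 - 61/168) + (-6 - 699845832/83) = sqrt(28163/168) - 699846330/83 = sqrt(1182846)/84 - 699846330/83 = -699846330/83 + sqrt(1182846)/84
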